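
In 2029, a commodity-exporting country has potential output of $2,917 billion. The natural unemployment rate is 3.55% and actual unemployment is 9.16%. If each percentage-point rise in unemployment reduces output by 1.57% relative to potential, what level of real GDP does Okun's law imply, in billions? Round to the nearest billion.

Unemployment gap = 9.16 - 3.55 = 5.61 points, so the output gap is -1.57 × 5.61 = -8.8077%.
Actual GDP = 2917 × (1 - 8.8077/100) = 2917 × 0.911923 ≈ 2660 billion.

$2,660 billion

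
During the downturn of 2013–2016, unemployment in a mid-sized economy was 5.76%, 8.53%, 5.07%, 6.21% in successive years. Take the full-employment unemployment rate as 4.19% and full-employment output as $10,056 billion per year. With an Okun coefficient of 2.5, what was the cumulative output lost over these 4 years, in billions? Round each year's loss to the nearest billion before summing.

Year 2013: gap = -2.5 × (5.76 - 4.19) = -3.925%, loss ≈ 10056 × 3.925/100 ≈ 395.
Year 2014: gap = -2.5 × (8.53 - 4.19) = -10.85%, loss ≈ 10056 × 10.85/100 ≈ 1091.
Year 2015: gap = -2.5 × (5.07 - 4.19) = -2.2%, loss ≈ 10056 × 2.2/100 ≈ 221.
Year 2016: gap = -2.5 × (6.21 - 4.19) = -5.05%, loss ≈ 10056 × 5.05/100 ≈ 508.
Total lost output = 395 + 1091 + 221 + 508 = 2215 billion.

$2,215 billion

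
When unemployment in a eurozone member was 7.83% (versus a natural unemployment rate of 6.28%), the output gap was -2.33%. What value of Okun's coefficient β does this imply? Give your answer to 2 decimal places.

Okun's law: output gap = -β × (u - u*).
-2.33 = -β × (7.83 - 6.28) = -β × 1.55, so β = 2.33/1.55 = 1.50.

β ≈ 1.50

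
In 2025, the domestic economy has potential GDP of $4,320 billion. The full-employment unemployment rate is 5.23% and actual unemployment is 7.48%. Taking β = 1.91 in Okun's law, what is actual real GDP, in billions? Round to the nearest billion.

$4,134 billion

Unemployment gap = 7.48 - 5.23 = 2.25 points, so the output gap is -1.91 × 2.25 = -4.2975%.
Actual GDP = 4320 × (1 - 4.2975/100) = 4320 × 0.957025 ≈ 4134 billion.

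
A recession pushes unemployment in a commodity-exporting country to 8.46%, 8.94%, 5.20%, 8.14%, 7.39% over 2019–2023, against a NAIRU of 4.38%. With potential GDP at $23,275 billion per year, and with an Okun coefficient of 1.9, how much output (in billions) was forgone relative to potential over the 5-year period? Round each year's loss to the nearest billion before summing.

$7,178 billion

Year 2019: gap = -1.9 × (8.46 - 4.38) = -7.752%, loss ≈ 23275 × 7.752/100 ≈ 1804.
Year 2020: gap = -1.9 × (8.94 - 4.38) = -8.664%, loss ≈ 23275 × 8.664/100 ≈ 2017.
Year 2021: gap = -1.9 × (5.2 - 4.38) = -1.558%, loss ≈ 23275 × 1.558/100 ≈ 363.
Year 2022: gap = -1.9 × (8.14 - 4.38) = -7.144%, loss ≈ 23275 × 7.144/100 ≈ 1663.
Year 2023: gap = -1.9 × (7.39 - 4.38) = -5.719%, loss ≈ 23275 × 5.719/100 ≈ 1331.
Total lost output = 1804 + 2017 + 363 + 1663 + 1331 = 7178 billion.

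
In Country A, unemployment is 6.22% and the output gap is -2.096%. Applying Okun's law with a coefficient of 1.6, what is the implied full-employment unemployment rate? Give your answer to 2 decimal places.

4.91%

From Okun's law, u - u* = -(output gap)/β = -(-2.096)/1.6 = 1.31 points.
So u* = 6.22 - 1.31 = 4.91%.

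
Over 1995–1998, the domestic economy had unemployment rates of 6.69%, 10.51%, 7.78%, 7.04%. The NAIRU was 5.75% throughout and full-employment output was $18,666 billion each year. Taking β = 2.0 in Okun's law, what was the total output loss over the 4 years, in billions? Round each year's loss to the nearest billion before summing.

$3,368 billion

Year 1995: gap = -2.0 × (6.69 - 5.75) = -1.88%, loss ≈ 18666 × 1.88/100 ≈ 351.
Year 1996: gap = -2.0 × (10.51 - 5.75) = -9.52%, loss ≈ 18666 × 9.52/100 ≈ 1777.
Year 1997: gap = -2.0 × (7.78 - 5.75) = -4.06%, loss ≈ 18666 × 4.06/100 ≈ 758.
Year 1998: gap = -2.0 × (7.04 - 5.75) = -2.58%, loss ≈ 18666 × 2.58/100 ≈ 482.
Total lost output = 351 + 1777 + 758 + 482 = 3368 billion.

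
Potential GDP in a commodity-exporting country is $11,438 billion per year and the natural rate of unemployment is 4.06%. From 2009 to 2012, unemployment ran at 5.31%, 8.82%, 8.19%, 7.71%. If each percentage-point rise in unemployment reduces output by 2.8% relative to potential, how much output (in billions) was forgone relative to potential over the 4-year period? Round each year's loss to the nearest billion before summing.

Year 2009: gap = -2.8 × (5.31 - 4.06) = -3.5%, loss ≈ 11438 × 3.5/100 ≈ 400.
Year 2010: gap = -2.8 × (8.82 - 4.06) = -13.328%, loss ≈ 11438 × 13.328/100 ≈ 1524.
Year 2011: gap = -2.8 × (8.19 - 4.06) = -11.564%, loss ≈ 11438 × 11.564/100 ≈ 1323.
Year 2012: gap = -2.8 × (7.71 - 4.06) = -10.22%, loss ≈ 11438 × 10.22/100 ≈ 1169.
Total lost output = 400 + 1524 + 1323 + 1169 = 4416 billion.

$4,416 billion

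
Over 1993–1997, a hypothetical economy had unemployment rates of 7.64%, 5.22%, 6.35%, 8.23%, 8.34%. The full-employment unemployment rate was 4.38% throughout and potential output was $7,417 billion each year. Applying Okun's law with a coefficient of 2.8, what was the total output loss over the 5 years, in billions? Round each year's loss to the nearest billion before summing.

$2,882 billion

Year 1993: gap = -2.8 × (7.64 - 4.38) = -9.128%, loss ≈ 7417 × 9.128/100 ≈ 677.
Year 1994: gap = -2.8 × (5.22 - 4.38) = -2.352%, loss ≈ 7417 × 2.352/100 ≈ 174.
Year 1995: gap = -2.8 × (6.35 - 4.38) = -5.516%, loss ≈ 7417 × 5.516/100 ≈ 409.
Year 1996: gap = -2.8 × (8.23 - 4.38) = -10.78%, loss ≈ 7417 × 10.78/100 ≈ 800.
Year 1997: gap = -2.8 × (8.34 - 4.38) = -11.088%, loss ≈ 7417 × 11.088/100 ≈ 822.
Total lost output = 677 + 174 + 409 + 800 + 822 = 2882 billion.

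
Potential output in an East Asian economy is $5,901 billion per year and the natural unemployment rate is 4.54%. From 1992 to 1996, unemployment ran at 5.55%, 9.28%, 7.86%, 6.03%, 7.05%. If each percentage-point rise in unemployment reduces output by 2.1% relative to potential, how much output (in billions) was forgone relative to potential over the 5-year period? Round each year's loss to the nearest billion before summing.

$1,619 billion

Year 1992: gap = -2.1 × (5.55 - 4.54) = -2.121%, loss ≈ 5901 × 2.121/100 ≈ 125.
Year 1993: gap = -2.1 × (9.28 - 4.54) = -9.954%, loss ≈ 5901 × 9.954/100 ≈ 587.
Year 1994: gap = -2.1 × (7.86 - 4.54) = -6.972%, loss ≈ 5901 × 6.972/100 ≈ 411.
Year 1995: gap = -2.1 × (6.03 - 4.54) = -3.129%, loss ≈ 5901 × 3.129/100 ≈ 185.
Year 1996: gap = -2.1 × (7.05 - 4.54) = -5.271%, loss ≈ 5901 × 5.271/100 ≈ 311.
Total lost output = 125 + 587 + 411 + 185 + 311 = 1619 billion.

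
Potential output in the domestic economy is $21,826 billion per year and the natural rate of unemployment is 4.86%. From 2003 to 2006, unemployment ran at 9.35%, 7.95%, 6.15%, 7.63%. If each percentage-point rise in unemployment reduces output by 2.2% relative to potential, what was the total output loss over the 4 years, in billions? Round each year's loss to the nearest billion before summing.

Year 2003: gap = -2.2 × (9.35 - 4.86) = -9.878%, loss ≈ 21826 × 9.878/100 ≈ 2156.
Year 2004: gap = -2.2 × (7.95 - 4.86) = -6.798%, loss ≈ 21826 × 6.798/100 ≈ 1484.
Year 2005: gap = -2.2 × (6.15 - 4.86) = -2.838%, loss ≈ 21826 × 2.838/100 ≈ 619.
Year 2006: gap = -2.2 × (7.63 - 4.86) = -6.094%, loss ≈ 21826 × 6.094/100 ≈ 1330.
Total lost output = 2156 + 1484 + 619 + 1330 = 5589 billion.

$5,589 billion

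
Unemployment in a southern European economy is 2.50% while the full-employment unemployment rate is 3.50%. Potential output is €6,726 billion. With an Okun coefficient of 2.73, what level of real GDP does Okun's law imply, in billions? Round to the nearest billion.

€6,910 billion

Unemployment gap = 2.5 - 3.5 = -1 point, so the output gap is -2.73 × (-1) = 2.73%.
Actual GDP = 6726 × (1 + 2.73/100) = 6726 × 1.0273 ≈ 6910 billion.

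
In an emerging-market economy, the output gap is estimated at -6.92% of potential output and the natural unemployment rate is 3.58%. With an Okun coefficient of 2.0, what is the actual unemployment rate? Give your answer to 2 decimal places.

7.04%

From Okun's law, u - u* = -(output gap)/β = -(-6.92)/2.0 = 3.46 points.
So u = 3.58 + 3.46 = 7.04%.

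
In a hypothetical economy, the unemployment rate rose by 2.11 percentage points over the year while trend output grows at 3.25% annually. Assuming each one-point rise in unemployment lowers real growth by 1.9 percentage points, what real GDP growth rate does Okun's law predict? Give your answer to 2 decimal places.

-0.76%

Growth-rate Okun's law: g_Y = g_Y* - β × Δu.
g_Y = 3.25 - 1.9 × (2.11) = 3.25 - 4.009 = -0.759%, i.e. -0.76% to 2 d.p.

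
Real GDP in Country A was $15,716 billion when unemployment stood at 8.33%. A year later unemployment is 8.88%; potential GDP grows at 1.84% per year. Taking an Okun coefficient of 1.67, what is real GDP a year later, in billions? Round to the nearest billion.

$15,861 billion

Δu = 8.88 - 8.33 = 0.55 points.
Okun's law (growth form): g_Y = g_Y* - β × Δu = 1.84 - 1.67 × (0.55) = 1.84 - 0.9185 = 0.9215%.
Real GDP in the next year = 15716 × (1 + 0.9215/100) = 15716 × 1.009215 ≈ 15861 billion.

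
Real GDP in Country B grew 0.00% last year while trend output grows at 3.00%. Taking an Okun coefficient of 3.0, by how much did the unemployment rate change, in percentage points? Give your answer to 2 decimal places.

Growth-rate Okun's law: g_Y = g_Y* - β × Δu, so Δu = (g_Y* - g_Y)/β.
Δu = (3 - 0)/3.0 = 3/3.0 = 1.00 percentage point.

1.00 percentage points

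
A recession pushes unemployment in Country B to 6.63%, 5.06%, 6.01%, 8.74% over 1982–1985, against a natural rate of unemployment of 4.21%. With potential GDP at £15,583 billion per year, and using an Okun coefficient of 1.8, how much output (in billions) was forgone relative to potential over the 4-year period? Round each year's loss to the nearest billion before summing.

£2,693 billion

Year 1982: gap = -1.8 × (6.63 - 4.21) = -4.356%, loss ≈ 15583 × 4.356/100 ≈ 679.
Year 1983: gap = -1.8 × (5.06 - 4.21) = -1.53%, loss ≈ 15583 × 1.53/100 ≈ 238.
Year 1984: gap = -1.8 × (6.01 - 4.21) = -3.24%, loss ≈ 15583 × 3.24/100 ≈ 505.
Year 1985: gap = -1.8 × (8.74 - 4.21) = -8.154%, loss ≈ 15583 × 8.154/100 ≈ 1271.
Total lost output = 679 + 238 + 505 + 1271 = 2693 billion.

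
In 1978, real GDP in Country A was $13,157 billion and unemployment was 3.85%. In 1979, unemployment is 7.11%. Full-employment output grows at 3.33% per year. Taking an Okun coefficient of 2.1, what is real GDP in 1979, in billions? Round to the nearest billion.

$12,694 billion

Δu = 7.11 - 3.85 = 3.26 points.
Okun's law (growth form): g_Y = g_Y* - β × Δu = 3.33 - 2.1 × (3.26) = 3.33 - 6.846 = -3.516%.
Real GDP in the next year = 13157 × (1 - 3.516/100) = 13157 × 0.96484 ≈ 12694 billion.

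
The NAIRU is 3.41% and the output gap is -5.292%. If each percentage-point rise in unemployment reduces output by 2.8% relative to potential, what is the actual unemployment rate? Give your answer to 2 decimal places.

5.30%

From Okun's law, u - u* = -(output gap)/β = -(-5.292)/2.8 = 1.89 points.
So u = 3.41 + 1.89 = 5.30%.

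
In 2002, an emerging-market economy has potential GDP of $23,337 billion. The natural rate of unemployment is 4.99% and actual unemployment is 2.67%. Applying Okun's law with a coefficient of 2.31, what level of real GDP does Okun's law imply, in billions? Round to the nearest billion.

Unemployment gap = 2.67 - 4.99 = -2.32 points, so the output gap is -2.31 × (-2.32) = 5.3592%.
Actual GDP = 23337 × (1 + 5.3592/100) = 23337 × 1.053592 ≈ 24588 billion.

$24,588 billion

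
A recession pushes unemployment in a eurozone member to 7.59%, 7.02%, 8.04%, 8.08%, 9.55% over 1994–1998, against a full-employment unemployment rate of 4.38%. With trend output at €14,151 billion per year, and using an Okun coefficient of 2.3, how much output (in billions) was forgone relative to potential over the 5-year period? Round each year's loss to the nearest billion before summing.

Year 1994: gap = -2.3 × (7.59 - 4.38) = -7.383%, loss ≈ 14151 × 7.383/100 ≈ 1045.
Year 1995: gap = -2.3 × (7.02 - 4.38) = -6.072%, loss ≈ 14151 × 6.072/100 ≈ 859.
Year 1996: gap = -2.3 × (8.04 - 4.38) = -8.418%, loss ≈ 14151 × 8.418/100 ≈ 1191.
Year 1997: gap = -2.3 × (8.08 - 4.38) = -8.51%, loss ≈ 14151 × 8.51/100 ≈ 1204.
Year 1998: gap = -2.3 × (9.55 - 4.38) = -11.891%, loss ≈ 14151 × 11.891/100 ≈ 1683.
Total lost output = 1045 + 859 + 1191 + 1204 + 1683 = 5982 billion.

€5,982 billion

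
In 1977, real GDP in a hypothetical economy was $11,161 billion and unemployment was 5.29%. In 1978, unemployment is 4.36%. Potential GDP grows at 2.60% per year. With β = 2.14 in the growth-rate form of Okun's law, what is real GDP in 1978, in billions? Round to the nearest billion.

$11,673 billion

Δu = 4.36 - 5.29 = -0.93 points.
Okun's law (growth form): g_Y = g_Y* - β × Δu = 2.60 - 2.14 × (-0.93) = 2.6 + 1.9902 = 4.5902%.
Real GDP in the next year = 11161 × (1 + 4.5902/100) = 11161 × 1.045902 ≈ 11673 billion.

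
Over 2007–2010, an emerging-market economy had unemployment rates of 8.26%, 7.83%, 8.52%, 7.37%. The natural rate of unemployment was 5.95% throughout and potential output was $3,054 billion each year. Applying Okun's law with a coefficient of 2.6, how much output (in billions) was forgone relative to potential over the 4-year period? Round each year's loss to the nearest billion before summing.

$649 billion

Year 2007: gap = -2.6 × (8.26 - 5.95) = -6.006%, loss ≈ 3054 × 6.006/100 ≈ 183.
Year 2008: gap = -2.6 × (7.83 - 5.95) = -4.888%, loss ≈ 3054 × 4.888/100 ≈ 149.
Year 2009: gap = -2.6 × (8.52 - 5.95) = -6.682%, loss ≈ 3054 × 6.682/100 ≈ 204.
Year 2010: gap = -2.6 × (7.37 - 5.95) = -3.692%, loss ≈ 3054 × 3.692/100 ≈ 113.
Total lost output = 183 + 149 + 204 + 113 = 649 billion.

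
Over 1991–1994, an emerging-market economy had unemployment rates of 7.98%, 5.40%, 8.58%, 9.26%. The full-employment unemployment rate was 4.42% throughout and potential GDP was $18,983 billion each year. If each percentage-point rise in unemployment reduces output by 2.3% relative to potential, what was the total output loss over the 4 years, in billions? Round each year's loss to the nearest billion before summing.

$5,911 billion

Year 1991: gap = -2.3 × (7.98 - 4.42) = -8.188%, loss ≈ 18983 × 8.188/100 ≈ 1554.
Year 1992: gap = -2.3 × (5.4 - 4.42) = -2.254%, loss ≈ 18983 × 2.254/100 ≈ 428.
Year 1993: gap = -2.3 × (8.58 - 4.42) = -9.568%, loss ≈ 18983 × 9.568/100 ≈ 1816.
Year 1994: gap = -2.3 × (9.26 - 4.42) = -11.132%, loss ≈ 18983 × 11.132/100 ≈ 2113.
Total lost output = 1554 + 428 + 1816 + 2113 = 5911 billion.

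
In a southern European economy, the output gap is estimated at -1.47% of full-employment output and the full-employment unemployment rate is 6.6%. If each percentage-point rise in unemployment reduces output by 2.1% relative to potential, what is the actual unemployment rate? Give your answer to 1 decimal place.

7.3%

From Okun's law, u - u* = -(output gap)/β = -(-1.47)/2.1 = 0.7 points.
So u = 6.6 + 0.7 = 7.3%.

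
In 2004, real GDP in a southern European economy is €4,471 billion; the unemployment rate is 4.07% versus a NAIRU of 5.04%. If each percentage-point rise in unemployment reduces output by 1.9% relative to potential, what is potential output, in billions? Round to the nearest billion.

Unemployment gap = 4.07 - 5.04 = -0.97 points, so output gap = -1.9 × (-0.97) = 1.843%.
Since Y = Y* × (1 + gap/100), Y* = 4471/1.01843 ≈ 4390 billion.

€4,390 billion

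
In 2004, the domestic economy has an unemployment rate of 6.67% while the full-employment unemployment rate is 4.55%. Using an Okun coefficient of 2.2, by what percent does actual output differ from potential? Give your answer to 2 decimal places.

The unemployment gap is 6.67 - 4.55 = 2.12 percentage points.
Okun's law gives an output gap of -2.2 × 2.12 = -4.664%, i.e. 4.66% below potential.

-4.66%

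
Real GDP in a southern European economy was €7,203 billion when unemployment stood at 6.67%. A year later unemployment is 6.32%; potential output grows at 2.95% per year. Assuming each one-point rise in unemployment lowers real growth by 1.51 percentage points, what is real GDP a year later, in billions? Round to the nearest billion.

Δu = 6.32 - 6.67 = -0.35 points.
Okun's law (growth form): g_Y = g_Y* - β × Δu = 2.95 - 1.51 × (-0.35) = 2.95 + 0.5285 = 3.4785%.
Real GDP in the next year = 7203 × (1 + 3.4785/100) = 7203 × 1.034785 ≈ 7454 billion.

€7,454 billion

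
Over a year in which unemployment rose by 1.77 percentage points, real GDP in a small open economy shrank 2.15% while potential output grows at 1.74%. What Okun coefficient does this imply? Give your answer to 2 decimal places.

β ≈ 2.20

Growth form: g_Y = g_Y* - β × Δu, so β = (g_Y* - g_Y)/Δu.
β = (1.74 + 2.15)/1.77 = 3.89/1.77 = 2.20.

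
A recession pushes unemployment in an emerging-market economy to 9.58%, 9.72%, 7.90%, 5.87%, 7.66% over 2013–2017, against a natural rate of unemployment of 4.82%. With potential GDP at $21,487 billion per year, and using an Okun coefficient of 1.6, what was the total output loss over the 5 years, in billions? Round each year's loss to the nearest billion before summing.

$5,717 billion

Year 2013: gap = -1.6 × (9.58 - 4.82) = -7.616%, loss ≈ 21487 × 7.616/100 ≈ 1636.
Year 2014: gap = -1.6 × (9.72 - 4.82) = -7.84%, loss ≈ 21487 × 7.84/100 ≈ 1685.
Year 2015: gap = -1.6 × (7.9 - 4.82) = -4.928%, loss ≈ 21487 × 4.928/100 ≈ 1059.
Year 2016: gap = -1.6 × (5.87 - 4.82) = -1.68%, loss ≈ 21487 × 1.68/100 ≈ 361.
Year 2017: gap = -1.6 × (7.66 - 4.82) = -4.544%, loss ≈ 21487 × 4.544/100 ≈ 976.
Total lost output = 1636 + 1685 + 1059 + 361 + 976 = 5717 billion.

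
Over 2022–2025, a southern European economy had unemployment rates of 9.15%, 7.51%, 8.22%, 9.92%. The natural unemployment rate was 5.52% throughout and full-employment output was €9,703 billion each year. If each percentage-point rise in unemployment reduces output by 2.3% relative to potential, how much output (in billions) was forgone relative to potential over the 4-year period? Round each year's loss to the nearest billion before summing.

Year 2022: gap = -2.3 × (9.15 - 5.52) = -8.349%, loss ≈ 9703 × 8.349/100 ≈ 810.
Year 2023: gap = -2.3 × (7.51 - 5.52) = -4.577%, loss ≈ 9703 × 4.577/100 ≈ 444.
Year 2024: gap = -2.3 × (8.22 - 5.52) = -6.21%, loss ≈ 9703 × 6.21/100 ≈ 603.
Year 2025: gap = -2.3 × (9.92 - 5.52) = -10.12%, loss ≈ 9703 × 10.12/100 ≈ 982.
Total lost output = 810 + 444 + 603 + 982 = 2839 billion.

€2,839 billion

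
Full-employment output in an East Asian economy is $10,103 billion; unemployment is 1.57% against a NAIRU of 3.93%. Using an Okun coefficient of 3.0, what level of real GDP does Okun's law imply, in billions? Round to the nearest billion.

Unemployment gap = 1.57 - 3.93 = -2.36 points, so the output gap is -3 × (-2.36) = 7.08%.
Actual GDP = 10103 × (1 + 7.08/100) = 10103 × 1.0708 ≈ 10818 billion.

$10,818 billion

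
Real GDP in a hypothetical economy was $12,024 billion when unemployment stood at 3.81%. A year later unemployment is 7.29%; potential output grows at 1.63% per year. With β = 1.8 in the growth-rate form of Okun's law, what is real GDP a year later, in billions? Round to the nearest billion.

$11,467 billion

Δu = 7.29 - 3.81 = 3.48 points.
Okun's law (growth form): g_Y = g_Y* - β × Δu = 1.63 - 1.8 × (3.48) = 1.63 - 6.264 = -4.634%.
Real GDP in the next year = 12024 × (1 - 4.634/100) = 12024 × 0.95366 ≈ 11467 billion.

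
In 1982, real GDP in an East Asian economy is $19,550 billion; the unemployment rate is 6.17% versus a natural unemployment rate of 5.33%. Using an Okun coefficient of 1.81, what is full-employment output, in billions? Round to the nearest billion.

Unemployment gap = 6.17 - 5.33 = 0.84 points, so output gap = -1.81 × 0.84 = -1.5204%.
Since Y = Y* × (1 + gap/100), Y* = 19550/0.984796 ≈ 19852 billion.

$19,852 billion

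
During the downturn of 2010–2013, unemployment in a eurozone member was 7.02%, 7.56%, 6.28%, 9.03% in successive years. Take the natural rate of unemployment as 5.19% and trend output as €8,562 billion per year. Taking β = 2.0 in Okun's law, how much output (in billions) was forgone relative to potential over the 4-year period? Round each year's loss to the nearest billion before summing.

€1,564 billion

Year 2010: gap = -2.0 × (7.02 - 5.19) = -3.66%, loss ≈ 8562 × 3.66/100 ≈ 313.
Year 2011: gap = -2.0 × (7.56 - 5.19) = -4.74%, loss ≈ 8562 × 4.74/100 ≈ 406.
Year 2012: gap = -2.0 × (6.28 - 5.19) = -2.18%, loss ≈ 8562 × 2.18/100 ≈ 187.
Year 2013: gap = -2.0 × (9.03 - 5.19) = -7.68%, loss ≈ 8562 × 7.68/100 ≈ 658.
Total lost output = 313 + 406 + 187 + 658 = 1564 billion.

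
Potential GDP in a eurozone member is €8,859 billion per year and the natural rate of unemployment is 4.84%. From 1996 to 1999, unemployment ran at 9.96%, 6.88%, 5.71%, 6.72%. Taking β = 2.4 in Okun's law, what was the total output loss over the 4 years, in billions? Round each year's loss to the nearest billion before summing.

€2,108 billion

Year 1996: gap = -2.4 × (9.96 - 4.84) = -12.288%, loss ≈ 8859 × 12.288/100 ≈ 1089.
Year 1997: gap = -2.4 × (6.88 - 4.84) = -4.896%, loss ≈ 8859 × 4.896/100 ≈ 434.
Year 1998: gap = -2.4 × (5.71 - 4.84) = -2.088%, loss ≈ 8859 × 2.088/100 ≈ 185.
Year 1999: gap = -2.4 × (6.72 - 4.84) = -4.512%, loss ≈ 8859 × 4.512/100 ≈ 400.
Total lost output = 1089 + 434 + 185 + 400 = 2108 billion.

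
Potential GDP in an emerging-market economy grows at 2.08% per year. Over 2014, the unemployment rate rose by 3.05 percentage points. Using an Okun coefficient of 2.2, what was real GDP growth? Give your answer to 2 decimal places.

Growth-rate Okun's law: g_Y = g_Y* - β × Δu.
g_Y = 2.08 - 2.2 × (3.05) = 2.08 - 6.71 = -4.63%, i.e. -4.63% to 2 d.p.

-4.63%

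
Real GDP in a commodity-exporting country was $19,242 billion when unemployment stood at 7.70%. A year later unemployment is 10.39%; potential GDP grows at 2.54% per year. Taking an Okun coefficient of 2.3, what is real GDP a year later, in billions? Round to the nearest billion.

Δu = 10.39 - 7.7 = 2.69 points.
Okun's law (growth form): g_Y = g_Y* - β × Δu = 2.54 - 2.3 × (2.69) = 2.54 - 6.187 = -3.647%.
Real GDP in the next year = 19242 × (1 - 3.647/100) = 19242 × 0.96353 ≈ 18540 billion.

$18,540 billion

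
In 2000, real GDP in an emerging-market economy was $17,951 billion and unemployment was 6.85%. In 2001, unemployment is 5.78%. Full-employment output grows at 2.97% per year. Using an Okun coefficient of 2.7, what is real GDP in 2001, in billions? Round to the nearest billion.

$19,003 billion

Δu = 5.78 - 6.85 = -1.07 points.
Okun's law (growth form): g_Y = g_Y* - β × Δu = 2.97 - 2.7 × (-1.07) = 2.97 + 2.889 = 5.859%.
Real GDP in the next year = 17951 × (1 + 5.859/100) = 17951 × 1.05859 ≈ 19003 billion.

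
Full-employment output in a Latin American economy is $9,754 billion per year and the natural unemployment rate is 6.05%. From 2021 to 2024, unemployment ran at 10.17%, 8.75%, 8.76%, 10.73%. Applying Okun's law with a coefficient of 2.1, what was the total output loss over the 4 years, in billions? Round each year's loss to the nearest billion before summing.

$2,911 billion

Year 2021: gap = -2.1 × (10.17 - 6.05) = -8.652%, loss ≈ 9754 × 8.652/100 ≈ 844.
Year 2022: gap = -2.1 × (8.75 - 6.05) = -5.67%, loss ≈ 9754 × 5.67/100 ≈ 553.
Year 2023: gap = -2.1 × (8.76 - 6.05) = -5.691%, loss ≈ 9754 × 5.691/100 ≈ 555.
Year 2024: gap = -2.1 × (10.73 - 6.05) = -9.828%, loss ≈ 9754 × 9.828/100 ≈ 959.
Total lost output = 844 + 553 + 555 + 959 = 2911 billion.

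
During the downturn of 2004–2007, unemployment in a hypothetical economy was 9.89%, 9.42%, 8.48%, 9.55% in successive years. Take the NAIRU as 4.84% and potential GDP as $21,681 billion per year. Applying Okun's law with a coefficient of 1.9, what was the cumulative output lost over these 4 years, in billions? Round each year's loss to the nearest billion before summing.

Year 2004: gap = -1.9 × (9.89 - 4.84) = -9.595%, loss ≈ 21681 × 9.595/100 ≈ 2080.
Year 2005: gap = -1.9 × (9.42 - 4.84) = -8.702%, loss ≈ 21681 × 8.702/100 ≈ 1887.
Year 2006: gap = -1.9 × (8.48 - 4.84) = -6.916%, loss ≈ 21681 × 6.916/100 ≈ 1499.
Year 2007: gap = -1.9 × (9.55 - 4.84) = -8.949%, loss ≈ 21681 × 8.949/100 ≈ 1940.
Total lost output = 2080 + 1887 + 1499 + 1940 = 7406 billion.

$7,406 billion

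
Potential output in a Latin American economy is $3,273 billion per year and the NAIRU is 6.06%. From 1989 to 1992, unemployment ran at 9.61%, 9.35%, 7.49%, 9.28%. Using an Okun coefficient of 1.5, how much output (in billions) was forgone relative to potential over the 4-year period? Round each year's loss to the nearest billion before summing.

Year 1989: gap = -1.5 × (9.61 - 6.06) = -5.325%, loss ≈ 3273 × 5.325/100 ≈ 174.
Year 1990: gap = -1.5 × (9.35 - 6.06) = -4.935%, loss ≈ 3273 × 4.935/100 ≈ 162.
Year 1991: gap = -1.5 × (7.49 - 6.06) = -2.145%, loss ≈ 3273 × 2.145/100 ≈ 70.
Year 1992: gap = -1.5 × (9.28 - 6.06) = -4.83%, loss ≈ 3273 × 4.83/100 ≈ 158.
Total lost output = 174 + 162 + 70 + 158 = 564 billion.

$564 billion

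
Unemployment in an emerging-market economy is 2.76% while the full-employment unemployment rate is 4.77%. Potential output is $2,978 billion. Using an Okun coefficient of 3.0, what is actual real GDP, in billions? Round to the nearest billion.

Unemployment gap = 2.76 - 4.77 = -2.01 points, so the output gap is -3 × (-2.01) = 6.03%.
Actual GDP = 2978 × (1 + 6.03/100) = 2978 × 1.0603 ≈ 3158 billion.

$3,158 billion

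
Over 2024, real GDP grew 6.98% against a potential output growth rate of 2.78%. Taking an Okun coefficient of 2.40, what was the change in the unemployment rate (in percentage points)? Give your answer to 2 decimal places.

Growth-rate Okun's law: g_Y = g_Y* - β × Δu, so Δu = (g_Y* - g_Y)/β.
Δu = (2.78 - 6.98)/2.40 = -4.2/2.40 = -1.75 percentage points.

-1.75 percentage points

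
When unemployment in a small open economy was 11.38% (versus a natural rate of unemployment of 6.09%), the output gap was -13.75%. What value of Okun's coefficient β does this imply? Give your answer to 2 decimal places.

Okun's law: output gap = -β × (u - u*).
-13.75 = -β × (11.38 - 6.09) = -β × 5.29, so β = 13.75/5.29 = 2.60.

β ≈ 2.60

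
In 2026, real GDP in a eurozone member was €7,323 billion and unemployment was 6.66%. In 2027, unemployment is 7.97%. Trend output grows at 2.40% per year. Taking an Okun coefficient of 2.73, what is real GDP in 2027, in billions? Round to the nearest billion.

Δu = 7.97 - 6.66 = 1.31 points.
Okun's law (growth form): g_Y = g_Y* - β × Δu = 2.40 - 2.73 × (1.31) = 2.4 - 3.5763 = -1.1763%.
Real GDP in the next year = 7323 × (1 - 1.1763/100) = 7323 × 0.988237 ≈ 7237 billion.

€7,237 billion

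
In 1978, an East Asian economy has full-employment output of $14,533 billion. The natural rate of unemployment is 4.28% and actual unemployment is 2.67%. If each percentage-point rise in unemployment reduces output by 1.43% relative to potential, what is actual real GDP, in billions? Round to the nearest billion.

$14,868 billion

Unemployment gap = 2.67 - 4.28 = -1.61 points, so the output gap is -1.43 × (-1.61) = 2.3023%.
Actual GDP = 14533 × (1 + 2.3023/100) = 14533 × 1.023023 ≈ 14868 billion.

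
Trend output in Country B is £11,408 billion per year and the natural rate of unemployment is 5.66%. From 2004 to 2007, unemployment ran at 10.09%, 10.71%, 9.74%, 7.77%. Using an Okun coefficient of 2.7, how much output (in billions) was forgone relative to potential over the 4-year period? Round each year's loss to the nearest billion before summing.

£4,827 billion

Year 2004: gap = -2.7 × (10.09 - 5.66) = -11.961%, loss ≈ 11408 × 11.961/100 ≈ 1365.
Year 2005: gap = -2.7 × (10.71 - 5.66) = -13.635%, loss ≈ 11408 × 13.635/100 ≈ 1555.
Year 2006: gap = -2.7 × (9.74 - 5.66) = -11.016%, loss ≈ 11408 × 11.016/100 ≈ 1257.
Year 2007: gap = -2.7 × (7.77 - 5.66) = -5.697%, loss ≈ 11408 × 5.697/100 ≈ 650.
Total lost output = 1365 + 1555 + 1257 + 650 = 4827 billion.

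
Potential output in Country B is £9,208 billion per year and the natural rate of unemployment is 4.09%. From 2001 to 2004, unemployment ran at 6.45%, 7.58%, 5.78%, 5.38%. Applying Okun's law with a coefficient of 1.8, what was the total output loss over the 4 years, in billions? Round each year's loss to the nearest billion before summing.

Year 2001: gap = -1.8 × (6.45 - 4.09) = -4.248%, loss ≈ 9208 × 4.248/100 ≈ 391.
Year 2002: gap = -1.8 × (7.58 - 4.09) = -6.282%, loss ≈ 9208 × 6.282/100 ≈ 578.
Year 2003: gap = -1.8 × (5.78 - 4.09) = -3.042%, loss ≈ 9208 × 3.042/100 ≈ 280.
Year 2004: gap = -1.8 × (5.38 - 4.09) = -2.322%, loss ≈ 9208 × 2.322/100 ≈ 214.
Total lost output = 391 + 578 + 280 + 214 = 1463 billion.

£1,463 billion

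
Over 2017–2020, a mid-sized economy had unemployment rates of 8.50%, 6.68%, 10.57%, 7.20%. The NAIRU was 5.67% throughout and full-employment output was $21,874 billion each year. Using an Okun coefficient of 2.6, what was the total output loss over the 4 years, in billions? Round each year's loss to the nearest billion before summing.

Year 2017: gap = -2.6 × (8.5 - 5.67) = -7.358%, loss ≈ 21874 × 7.358/100 ≈ 1609.
Year 2018: gap = -2.6 × (6.68 - 5.67) = -2.626%, loss ≈ 21874 × 2.626/100 ≈ 574.
Year 2019: gap = -2.6 × (10.57 - 5.67) = -12.74%, loss ≈ 21874 × 12.74/100 ≈ 2787.
Year 2020: gap = -2.6 × (7.2 - 5.67) = -3.978%, loss ≈ 21874 × 3.978/100 ≈ 870.
Total lost output = 1609 + 574 + 2787 + 870 = 5840 billion.

$5,840 billion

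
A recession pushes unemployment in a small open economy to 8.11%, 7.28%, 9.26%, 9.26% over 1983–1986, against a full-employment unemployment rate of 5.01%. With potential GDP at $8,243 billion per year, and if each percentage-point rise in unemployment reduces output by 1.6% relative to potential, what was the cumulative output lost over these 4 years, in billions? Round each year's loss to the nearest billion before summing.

Year 1983: gap = -1.6 × (8.11 - 5.01) = -4.96%, loss ≈ 8243 × 4.96/100 ≈ 409.
Year 1984: gap = -1.6 × (7.28 - 5.01) = -3.632%, loss ≈ 8243 × 3.632/100 ≈ 299.
Year 1985: gap = -1.6 × (9.26 - 5.01) = -6.8%, loss ≈ 8243 × 6.8/100 ≈ 561.
Year 1986: gap = -1.6 × (9.26 - 5.01) = -6.8%, loss ≈ 8243 × 6.8/100 ≈ 561.
Total lost output = 409 + 299 + 561 + 561 = 1830 billion.

$1,830 billion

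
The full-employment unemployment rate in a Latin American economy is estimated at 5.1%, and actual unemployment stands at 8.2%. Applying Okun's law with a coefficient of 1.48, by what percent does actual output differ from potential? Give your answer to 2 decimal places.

The unemployment gap is 8.2 - 5.1 = 3.1 percentage points.
Okun's law gives an output gap of -1.48 × 3.1 = -4.588%, i.e. 4.59% below potential.

-4.59%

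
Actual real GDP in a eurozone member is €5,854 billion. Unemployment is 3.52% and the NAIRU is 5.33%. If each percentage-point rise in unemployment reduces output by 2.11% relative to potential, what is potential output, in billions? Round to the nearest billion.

€5,639 billion

Unemployment gap = 3.52 - 5.33 = -1.81 points, so output gap = -2.11 × (-1.81) = 3.8191%.
Since Y = Y* × (1 + gap/100), Y* = 5854/1.038191 ≈ 5639 billion.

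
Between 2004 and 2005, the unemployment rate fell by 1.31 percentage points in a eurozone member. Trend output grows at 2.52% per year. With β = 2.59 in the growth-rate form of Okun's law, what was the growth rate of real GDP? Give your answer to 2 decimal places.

5.91%

Growth-rate Okun's law: g_Y = g_Y* - β × Δu.
g_Y = 2.52 - 2.59 × (-1.31) = 2.52 + 3.3929 = 5.9129%, i.e. 5.91% to 2 d.p.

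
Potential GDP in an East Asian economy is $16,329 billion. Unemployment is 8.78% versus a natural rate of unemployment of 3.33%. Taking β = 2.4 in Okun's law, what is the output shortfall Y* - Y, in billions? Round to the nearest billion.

Output gap = -2.4 × (8.78 - 3.33) = -2.4 × 5.45 = -13.08%.
Actual GDP ≈ 16329 × 0.8692 ≈ 14193 billion, so the shortfall is 16329 - 14193 = 2136 billion.

$2,136 billion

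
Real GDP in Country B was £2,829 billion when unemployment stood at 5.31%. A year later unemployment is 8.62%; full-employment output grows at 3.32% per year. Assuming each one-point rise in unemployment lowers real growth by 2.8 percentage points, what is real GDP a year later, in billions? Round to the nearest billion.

£2,661 billion

Δu = 8.62 - 5.31 = 3.31 points.
Okun's law (growth form): g_Y = g_Y* - β × Δu = 3.32 - 2.8 × (3.31) = 3.32 - 9.268 = -5.948%.
Real GDP in the next year = 2829 × (1 - 5.948/100) = 2829 × 0.94052 ≈ 2661 billion.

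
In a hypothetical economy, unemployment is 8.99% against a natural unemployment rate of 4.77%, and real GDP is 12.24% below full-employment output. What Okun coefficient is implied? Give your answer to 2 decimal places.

Okun's law: output gap = -β × (u - u*).
-12.24 = -β × (8.99 - 4.77) = -β × 4.22, so β = 12.24/4.22 = 2.90.

β ≈ 2.90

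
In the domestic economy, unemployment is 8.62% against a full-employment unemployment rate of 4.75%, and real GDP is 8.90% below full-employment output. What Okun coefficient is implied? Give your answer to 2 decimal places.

β ≈ 2.30

Okun's law: output gap = -β × (u - u*).
-8.90 = -β × (8.62 - 4.75) = -β × 3.87, so β = 8.9/3.87 = 2.30.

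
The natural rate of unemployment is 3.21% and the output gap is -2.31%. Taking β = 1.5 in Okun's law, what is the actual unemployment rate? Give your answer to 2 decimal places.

From Okun's law, u - u* = -(output gap)/β = -(-2.31)/1.5 = 1.54 points.
So u = 3.21 + 1.54 = 4.75%.

4.75%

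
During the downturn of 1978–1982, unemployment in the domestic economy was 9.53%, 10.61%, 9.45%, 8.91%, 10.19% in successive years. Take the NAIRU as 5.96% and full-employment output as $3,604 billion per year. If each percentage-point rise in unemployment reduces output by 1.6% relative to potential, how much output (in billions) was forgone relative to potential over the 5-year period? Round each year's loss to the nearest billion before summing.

$1,089 billion

Year 1978: gap = -1.6 × (9.53 - 5.96) = -5.712%, loss ≈ 3604 × 5.712/100 ≈ 206.
Year 1979: gap = -1.6 × (10.61 - 5.96) = -7.44%, loss ≈ 3604 × 7.44/100 ≈ 268.
Year 1980: gap = -1.6 × (9.45 - 5.96) = -5.584%, loss ≈ 3604 × 5.584/100 ≈ 201.
Year 1981: gap = -1.6 × (8.91 - 5.96) = -4.72%, loss ≈ 3604 × 4.72/100 ≈ 170.
Year 1982: gap = -1.6 × (10.19 - 5.96) = -6.768%, loss ≈ 3604 × 6.768/100 ≈ 244.
Total lost output = 206 + 268 + 201 + 170 + 244 = 1089 billion.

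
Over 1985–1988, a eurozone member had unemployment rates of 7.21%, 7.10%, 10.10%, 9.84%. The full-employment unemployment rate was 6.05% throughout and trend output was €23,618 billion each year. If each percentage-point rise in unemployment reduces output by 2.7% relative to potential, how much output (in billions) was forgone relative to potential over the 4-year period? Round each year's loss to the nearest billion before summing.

Year 1985: gap = -2.7 × (7.21 - 6.05) = -3.132%, loss ≈ 23618 × 3.132/100 ≈ 740.
Year 1986: gap = -2.7 × (7.1 - 6.05) = -2.835%, loss ≈ 23618 × 2.835/100 ≈ 670.
Year 1987: gap = -2.7 × (10.1 - 6.05) = -10.935%, loss ≈ 23618 × 10.935/100 ≈ 2583.
Year 1988: gap = -2.7 × (9.84 - 6.05) = -10.233%, loss ≈ 23618 × 10.233/100 ≈ 2417.
Total lost output = 740 + 670 + 2583 + 2417 = 6410 billion.

€6,410 billion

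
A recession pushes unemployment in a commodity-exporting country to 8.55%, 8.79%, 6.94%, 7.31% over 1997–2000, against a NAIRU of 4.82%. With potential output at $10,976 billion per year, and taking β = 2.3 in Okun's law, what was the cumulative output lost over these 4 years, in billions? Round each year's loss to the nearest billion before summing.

$3,108 billion

Year 1997: gap = -2.3 × (8.55 - 4.82) = -8.579%, loss ≈ 10976 × 8.579/100 ≈ 942.
Year 1998: gap = -2.3 × (8.79 - 4.82) = -9.131%, loss ≈ 10976 × 9.131/100 ≈ 1002.
Year 1999: gap = -2.3 × (6.94 - 4.82) = -4.876%, loss ≈ 10976 × 4.876/100 ≈ 535.
Year 2000: gap = -2.3 × (7.31 - 4.82) = -5.727%, loss ≈ 10976 × 5.727/100 ≈ 629.
Total lost output = 942 + 1002 + 535 + 629 = 3108 billion.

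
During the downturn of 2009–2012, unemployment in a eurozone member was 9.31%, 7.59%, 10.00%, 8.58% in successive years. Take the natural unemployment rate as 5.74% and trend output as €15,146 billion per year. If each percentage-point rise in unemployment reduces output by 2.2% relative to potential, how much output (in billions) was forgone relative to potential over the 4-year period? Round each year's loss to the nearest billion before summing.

€4,171 billion

Year 2009: gap = -2.2 × (9.31 - 5.74) = -7.854%, loss ≈ 15146 × 7.854/100 ≈ 1190.
Year 2010: gap = -2.2 × (7.59 - 5.74) = -4.07%, loss ≈ 15146 × 4.07/100 ≈ 616.
Year 2011: gap = -2.2 × (10 - 5.74) = -9.372%, loss ≈ 15146 × 9.372/100 ≈ 1419.
Year 2012: gap = -2.2 × (8.58 - 5.74) = -6.248%, loss ≈ 15146 × 6.248/100 ≈ 946.
Total lost output = 1190 + 616 + 1419 + 946 = 4171 billion.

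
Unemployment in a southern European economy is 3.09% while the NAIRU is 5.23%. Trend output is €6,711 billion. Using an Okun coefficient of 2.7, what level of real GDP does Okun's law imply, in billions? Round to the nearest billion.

€7,099 billion

Unemployment gap = 3.09 - 5.23 = -2.14 points, so the output gap is -2.7 × (-2.14) = 5.778%.
Actual GDP = 6711 × (1 + 5.778/100) = 6711 × 1.05778 ≈ 7099 billion.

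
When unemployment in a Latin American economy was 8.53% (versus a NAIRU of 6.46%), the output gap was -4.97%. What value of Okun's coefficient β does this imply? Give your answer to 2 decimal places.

Okun's law: output gap = -β × (u - u*).
-4.97 = -β × (8.53 - 6.46) = -β × 2.07, so β = 4.97/2.07 = 2.40.

β ≈ 2.40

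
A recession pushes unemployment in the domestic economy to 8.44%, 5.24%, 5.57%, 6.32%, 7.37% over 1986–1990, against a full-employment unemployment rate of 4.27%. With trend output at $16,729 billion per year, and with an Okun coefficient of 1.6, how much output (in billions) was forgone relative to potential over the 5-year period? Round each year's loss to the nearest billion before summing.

$3,103 billion

Year 1986: gap = -1.6 × (8.44 - 4.27) = -6.672%, loss ≈ 16729 × 6.672/100 ≈ 1116.
Year 1987: gap = -1.6 × (5.24 - 4.27) = -1.552%, loss ≈ 16729 × 1.552/100 ≈ 260.
Year 1988: gap = -1.6 × (5.57 - 4.27) = -2.08%, loss ≈ 16729 × 2.08/100 ≈ 348.
Year 1989: gap = -1.6 × (6.32 - 4.27) = -3.28%, loss ≈ 16729 × 3.28/100 ≈ 549.
Year 1990: gap = -1.6 × (7.37 - 4.27) = -4.96%, loss ≈ 16729 × 4.96/100 ≈ 830.
Total lost output = 1116 + 260 + 348 + 549 + 830 = 3103 billion.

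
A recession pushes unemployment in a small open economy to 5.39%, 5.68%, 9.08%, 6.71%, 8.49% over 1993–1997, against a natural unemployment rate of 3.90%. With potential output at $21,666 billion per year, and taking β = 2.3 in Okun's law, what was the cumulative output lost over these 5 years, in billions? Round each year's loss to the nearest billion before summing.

$7,897 billion

Year 1993: gap = -2.3 × (5.39 - 3.9) = -3.427%, loss ≈ 21666 × 3.427/100 ≈ 742.
Year 1994: gap = -2.3 × (5.68 - 3.9) = -4.094%, loss ≈ 21666 × 4.094/100 ≈ 887.
Year 1995: gap = -2.3 × (9.08 - 3.9) = -11.914%, loss ≈ 21666 × 11.914/100 ≈ 2581.
Year 1996: gap = -2.3 × (6.71 - 3.9) = -6.463%, loss ≈ 21666 × 6.463/100 ≈ 1400.
Year 1997: gap = -2.3 × (8.49 - 3.9) = -10.557%, loss ≈ 21666 × 10.557/100 ≈ 2287.
Total lost output = 742 + 887 + 2581 + 1400 + 2287 = 7897 billion.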